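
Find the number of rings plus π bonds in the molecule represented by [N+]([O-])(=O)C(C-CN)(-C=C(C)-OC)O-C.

2

Molecular formula from the SMILES: C8H16N2O4.
DoU = (2C + 2 + N − H − X)/2 = (2·8 + 2 + 2 − 16 − 0)/2 = 4/2 = 2.
(Structurally: 0 ring(s) + 2 π bond(s) = 2.)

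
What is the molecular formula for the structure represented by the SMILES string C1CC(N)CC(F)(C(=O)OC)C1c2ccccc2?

Heavy atoms from the SMILES: 14 C, 1 F, 1 N, 2 O.
Implicit hydrogens by atom environment:
  5 × C (aromatic): 1 H each → 5
  3 × C: 2 H each → 6
  2 × C: 1 H each → 2
  2 × C: no H
  2 × O: no H
  1 × C: 3 H
  1 × C (aromatic): no H
  1 × F: no H
  1 × N: 2 H
  Total hydrogens = 18.
Molecular formula: C14H18FNO2

C14H18FNO2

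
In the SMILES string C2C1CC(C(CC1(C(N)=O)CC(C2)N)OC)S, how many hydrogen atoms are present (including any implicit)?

22

Hydrogens are implicit in SMILES; fill each atom to its normal valence:
  5 × C: 2 H each → 10
  4 × C: 1 H each → 4
  2 × C: no H
  2 × N: 2 H each → 4
  2 × O: no H
  1 × C: 3 H
  1 × S: 1 H
  Total hydrogens = 22.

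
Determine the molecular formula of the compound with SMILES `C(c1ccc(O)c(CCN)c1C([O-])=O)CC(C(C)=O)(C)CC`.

C17H24NO4-

Heavy atoms from the SMILES: 17 C, 1 N, 4 O.
Implicit hydrogens by atom environment:
  5 × C: 2 H each → 10
  4 × C (aromatic): no H
  3 × C: 3 H each → 9
  3 × C: no H
  2 × C (aromatic): 1 H each → 2
  2 × O: no H
  1 × N: 2 H
  1 × O: 1 H
  1 × O (charge -1): no H
  Total hydrogens = 24.
Net charge -1.
Molecular formula: C17H24NO4-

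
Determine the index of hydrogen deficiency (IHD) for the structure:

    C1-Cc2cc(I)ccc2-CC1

5

Molecular formula from the SMILES: C10H11I.
DoU = (2C + 2 + N − H − X)/2 = (2·10 + 2 + 0 − 11 − 1)/2 = 10/2 = 5.
(Structurally: 2 ring(s) + 3 π bond(s) = 5.)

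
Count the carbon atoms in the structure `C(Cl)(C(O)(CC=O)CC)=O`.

6

The symbol for carbon appears 6 times in the SMILES. (Cl is a single chlorine, not C + l.)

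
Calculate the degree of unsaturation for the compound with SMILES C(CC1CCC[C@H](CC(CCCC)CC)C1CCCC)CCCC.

1

Molecular formula from the SMILES: C24H48.
DoU = (2C + 2 + N − H − X)/2 = (2·24 + 2 + 0 − 48 − 0)/2 = 2/2 = 1.
(Structurally: 1 ring(s) + 0 π bond(s) = 1.)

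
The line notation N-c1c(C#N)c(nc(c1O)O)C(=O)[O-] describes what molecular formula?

C7H4N3O4-

Heavy atoms from the SMILES: 7 C, 3 N, 4 O.
Implicit hydrogens by atom environment:
  5 × C (aromatic): no H
  2 × C: no H
  2 × O: 1 H each → 2
  1 × N: 2 H
  1 × N (aromatic): no H
  1 × N: no H
  1 × O: no H
  1 × O (charge -1): no H
  Total hydrogens = 4.
Net charge -1.
Molecular formula: C7H4N3O4-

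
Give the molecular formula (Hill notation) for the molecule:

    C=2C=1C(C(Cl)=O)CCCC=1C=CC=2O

Heavy atoms from the SMILES: 11 C, 1 Cl, 2 O.
Implicit hydrogens by atom environment:
  3 × C: 2 H each → 6
  3 × C (aromatic): 1 H each → 3
  3 × C (aromatic): no H
  1 × C: 1 H
  1 × C: no H
  1 × Cl: no H
  1 × O: 1 H
  1 × O: no H
  Total hydrogens = 11.
Molecular formula: C11H11ClO2

C11H11ClO2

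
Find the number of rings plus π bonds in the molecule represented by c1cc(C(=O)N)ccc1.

5

Molecular formula from the SMILES: C7H7NO.
DoU = (2C + 2 + N − H − X)/2 = (2·7 + 2 + 1 − 7 − 0)/2 = 10/2 = 5.
(Structurally: 1 ring(s) + 4 π bond(s) = 5.)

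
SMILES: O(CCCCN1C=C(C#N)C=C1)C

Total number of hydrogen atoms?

Hydrogens are implicit in SMILES; fill each atom to its normal valence:
  4 × C: 2 H each → 8
  3 × C (aromatic): 1 H each → 3
  1 × C: 3 H
  1 × C (aromatic): no H
  1 × C: no H
  1 × N (aromatic): no H
  1 × N: no H
  1 × O: no H
  Total hydrogens = 14.

14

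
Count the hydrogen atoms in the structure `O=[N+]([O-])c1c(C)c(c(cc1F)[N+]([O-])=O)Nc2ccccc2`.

10

Hydrogens are implicit in SMILES; fill each atom to its normal valence:
  6 × C (aromatic): 1 H each → 6
  6 × C (aromatic): no H
  2 × N (charge +1): no H
  2 × O: no H
  2 × O (charge -1): no H
  1 × C: 3 H
  1 × F: no H
  1 × N: 1 H
  Total hydrogens = 10.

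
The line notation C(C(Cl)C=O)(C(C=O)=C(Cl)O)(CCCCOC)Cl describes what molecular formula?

C11H15Cl3O4

Heavy atoms from the SMILES: 11 C, 3 Cl, 4 O.
Implicit hydrogens by atom environment:
  4 × C: 2 H each → 8
  3 × C: 1 H each → 3
  3 × C: no H
  3 × Cl: no H
  3 × O: no H
  1 × C: 3 H
  1 × O: 1 H
  Total hydrogens = 15.
Molecular formula: C11H15Cl3O4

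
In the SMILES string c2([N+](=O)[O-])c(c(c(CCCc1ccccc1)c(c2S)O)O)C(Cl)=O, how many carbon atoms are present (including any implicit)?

The symbol for carbon appears 16 times in the SMILES. Lowercase c denotes aromatic carbon and counts toward C.

16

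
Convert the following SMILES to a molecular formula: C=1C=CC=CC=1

Heavy atoms from the SMILES: 6 C.
Implicit hydrogens by atom environment:
  6 × C (aromatic): 1 H each → 6
  Total hydrogens = 6.
Molecular formula: C6H6

C6H6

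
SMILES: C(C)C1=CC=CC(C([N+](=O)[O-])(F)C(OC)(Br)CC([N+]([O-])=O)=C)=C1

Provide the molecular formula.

Heavy atoms from the SMILES: 1 Br, 14 C, 1 F, 2 N, 5 O.
Implicit hydrogens by atom environment:
  4 × C (aromatic): 1 H each → 4
  3 × C: 2 H each → 6
  3 × C: no H
  3 × O: no H
  2 × C: 3 H each → 6
  2 × C (aromatic): no H
  2 × N (charge +1): no H
  2 × O (charge -1): no H
  1 × Br: no H
  1 × F: no H
  Total hydrogens = 16.
Molecular formula: C14H16BrFN2O5

C14H16BrFN2O5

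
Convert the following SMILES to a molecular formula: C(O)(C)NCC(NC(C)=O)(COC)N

C8H19N3O3

Heavy atoms from the SMILES: 8 C, 3 N, 3 O.
Implicit hydrogens by atom environment:
  3 × C: 3 H each → 9
  2 × C: 2 H each → 4
  2 × C: no H
  2 × N: 1 H each → 2
  2 × O: no H
  1 × C: 1 H
  1 × N: 2 H
  1 × O: 1 H
  Total hydrogens = 19.
Molecular formula: C8H19N3O3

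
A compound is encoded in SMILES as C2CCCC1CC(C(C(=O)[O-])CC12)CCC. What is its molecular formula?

C14H23O2-

Heavy atoms from the SMILES: 14 C, 2 O.
Implicit hydrogens by atom environment:
  8 × C: 2 H each → 16
  4 × C: 1 H each → 4
  1 × C: 3 H
  1 × C: no H
  1 × O: no H
  1 × O (charge -1): no H
  Total hydrogens = 23.
Net charge -1.
Molecular formula: C14H23O2-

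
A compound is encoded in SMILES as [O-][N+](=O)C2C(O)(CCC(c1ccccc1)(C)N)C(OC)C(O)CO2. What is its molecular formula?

C16H24N2O6

Heavy atoms from the SMILES: 16 C, 2 N, 6 O.
Implicit hydrogens by atom environment:
  5 × C (aromatic): 1 H each → 5
  3 × C: 2 H each → 6
  3 × C: 1 H each → 3
  3 × O: no H
  2 × C: 3 H each → 6
  2 × C: no H
  2 × O: 1 H each → 2
  1 × C (aromatic): no H
  1 × N: 2 H
  1 × N (charge +1): no H
  1 × O (charge -1): no H
  Total hydrogens = 24.
Molecular formula: C16H24N2O6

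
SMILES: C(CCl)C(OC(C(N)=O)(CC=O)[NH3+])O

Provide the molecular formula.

C7H14ClN2O4+

Heavy atoms from the SMILES: 7 C, 1 Cl, 2 N, 4 O.
Implicit hydrogens by atom environment:
  3 × C: 2 H each → 6
  3 × O: no H
  2 × C: 1 H each → 2
  2 × C: no H
  1 × Cl: no H
  1 × N (charge +1): 3 H
  1 × N: 2 H
  1 × O: 1 H
  Total hydrogens = 14.
Net charge +1.
Molecular formula: C7H14ClN2O4+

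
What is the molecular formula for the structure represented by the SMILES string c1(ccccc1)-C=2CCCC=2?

C11H12

Heavy atoms from the SMILES: 11 C.
Implicit hydrogens by atom environment:
  5 × C (aromatic): 1 H each → 5
  3 × C: 2 H each → 6
  1 × C: 1 H
  1 × C: no H
  1 × C (aromatic): no H
  Total hydrogens = 12.
Molecular formula: C11H12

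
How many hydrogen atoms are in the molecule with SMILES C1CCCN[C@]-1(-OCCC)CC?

21

Hydrogens are implicit in SMILES; fill each atom to its normal valence:
  7 × C: 2 H each → 14
  2 × C: 3 H each → 6
  1 × C: no H
  1 × N: 1 H
  1 × O: no H
  Total hydrogens = 21.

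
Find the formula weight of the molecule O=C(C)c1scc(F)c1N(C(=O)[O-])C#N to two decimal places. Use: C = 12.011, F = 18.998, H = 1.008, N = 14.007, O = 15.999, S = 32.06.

227.19

Molecular formula: C8H4FN2O3S-.
M = 8×12.011 + 1×18.998 + 4×1.008 + 2×14.007 + 3×15.999 + 1×32.06 = 227.19 g/mol.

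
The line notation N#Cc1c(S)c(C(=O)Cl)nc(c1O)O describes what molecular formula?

Heavy atoms from the SMILES: 7 C, 1 Cl, 2 N, 3 O, 1 S.
Implicit hydrogens by atom environment:
  5 × C (aromatic): no H
  2 × C: no H
  2 × O: 1 H each → 2
  1 × Cl: no H
  1 × N (aromatic): no H
  1 × N: no H
  1 × O: no H
  1 × S: 1 H
  Total hydrogens = 3.
Molecular formula: C7H3ClN2O3S

C7H3ClN2O3S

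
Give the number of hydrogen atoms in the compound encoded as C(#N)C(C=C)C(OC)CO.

11

Hydrogens are implicit in SMILES; fill each atom to its normal valence:
  3 × C: 1 H each → 3
  2 × C: 2 H each → 4
  1 × C: 3 H
  1 × C: no H
  1 × N: no H
  1 × O: 1 H
  1 × O: no H
  Total hydrogens = 11.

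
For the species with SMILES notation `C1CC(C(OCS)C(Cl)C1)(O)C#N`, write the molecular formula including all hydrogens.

C8H12ClNO2S

Heavy atoms from the SMILES: 8 C, 1 Cl, 1 N, 2 O, 1 S.
Implicit hydrogens by atom environment:
  4 × C: 2 H each → 8
  2 × C: 1 H each → 2
  2 × C: no H
  1 × Cl: no H
  1 × N: no H
  1 × O: 1 H
  1 × O: no H
  1 × S: 1 H
  Total hydrogens = 12.
Molecular formula: C8H12ClNO2S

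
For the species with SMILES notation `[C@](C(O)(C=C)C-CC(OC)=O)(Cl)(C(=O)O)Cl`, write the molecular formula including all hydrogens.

C9H12Cl2O5

Heavy atoms from the SMILES: 9 C, 2 Cl, 5 O.
Implicit hydrogens by atom environment:
  4 × C: no H
  3 × C: 2 H each → 6
  3 × O: no H
  2 × Cl: no H
  2 × O: 1 H each → 2
  1 × C: 3 H
  1 × C: 1 H
  Total hydrogens = 12.
Molecular formula: C9H12Cl2O5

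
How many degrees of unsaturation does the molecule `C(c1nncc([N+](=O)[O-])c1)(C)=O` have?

6

Molecular formula from the SMILES: C6H5N3O3.
DoU = (2C + 2 + N − H − X)/2 = (2·6 + 2 + 3 − 5 − 0)/2 = 12/2 = 6.
(Structurally: 1 ring(s) + 5 π bond(s) = 6.)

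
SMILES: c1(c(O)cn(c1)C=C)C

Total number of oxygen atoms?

1

The symbol for oxygen appears 1 time in the SMILES.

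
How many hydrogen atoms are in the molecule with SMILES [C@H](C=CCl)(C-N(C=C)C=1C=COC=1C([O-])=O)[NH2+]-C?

Hydrogens are implicit in SMILES; fill each atom to its normal valence:
  4 × C: 1 H each → 4
  2 × C: 2 H each → 4
  2 × C (aromatic): 1 H each → 2
  2 × C (aromatic): no H
  1 × C: 3 H
  1 × C: no H
  1 × Cl: no H
  1 × N (charge +1): 2 H
  1 × N: no H
  1 × O (aromatic): no H
  1 × O: no H
  1 × O (charge -1): no H
  Total hydrogens = 15.

15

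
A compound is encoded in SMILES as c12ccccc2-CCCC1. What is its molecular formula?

C10H12

Heavy atoms from the SMILES: 10 C.
Implicit hydrogens by atom environment:
  4 × C: 2 H each → 8
  4 × C (aromatic): 1 H each → 4
  2 × C (aromatic): no H
  Total hydrogens = 12.
Molecular formula: C10H12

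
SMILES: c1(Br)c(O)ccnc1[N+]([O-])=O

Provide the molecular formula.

C5H3BrN2O3

Heavy atoms from the SMILES: 1 Br, 5 C, 2 N, 3 O.
Implicit hydrogens by atom environment:
  3 × C (aromatic): no H
  2 × C (aromatic): 1 H each → 2
  1 × Br: no H
  1 × N (aromatic): no H
  1 × N (charge +1): no H
  1 × O: 1 H
  1 × O: no H
  1 × O (charge -1): no H
  Total hydrogens = 3.
Molecular formula: C5H3BrN2O3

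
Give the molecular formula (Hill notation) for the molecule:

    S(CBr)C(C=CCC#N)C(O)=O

C7H8BrNO2S

Heavy atoms from the SMILES: 1 Br, 7 C, 1 N, 2 O, 1 S.
Implicit hydrogens by atom environment:
  3 × C: 1 H each → 3
  2 × C: 2 H each → 4
  2 × C: no H
  1 × Br: no H
  1 × N: no H
  1 × O: 1 H
  1 × O: no H
  1 × S: no H
  Total hydrogens = 8.
Molecular formula: C7H8BrNO2S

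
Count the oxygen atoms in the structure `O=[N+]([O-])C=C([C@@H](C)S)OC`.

The symbol for oxygen appears 3 times in the SMILES.

3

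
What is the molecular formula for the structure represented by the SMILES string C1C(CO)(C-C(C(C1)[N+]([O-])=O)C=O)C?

C9H15NO4

Heavy atoms from the SMILES: 9 C, 1 N, 4 O.
Implicit hydrogens by atom environment:
  4 × C: 2 H each → 8
  3 × C: 1 H each → 3
  2 × O: no H
  1 × C: 3 H
  1 × C: no H
  1 × N (charge +1): no H
  1 × O: 1 H
  1 × O (charge -1): no H
  Total hydrogens = 15.
Molecular formula: C9H15NO4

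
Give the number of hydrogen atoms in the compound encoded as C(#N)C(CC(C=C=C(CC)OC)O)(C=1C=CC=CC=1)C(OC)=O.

21

Hydrogens are implicit in SMILES; fill each atom to its normal valence:
  5 × C (aromatic): 1 H each → 5
  5 × C: no H
  3 × C: 3 H each → 9
  3 × O: no H
  2 × C: 2 H each → 4
  2 × C: 1 H each → 2
  1 × C (aromatic): no H
  1 × N: no H
  1 × O: 1 H
  Total hydrogens = 21.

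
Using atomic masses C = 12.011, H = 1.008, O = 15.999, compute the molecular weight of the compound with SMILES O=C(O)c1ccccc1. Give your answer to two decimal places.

Molecular formula: C7H6O2.
M = 7×12.011 + 6×1.008 + 2×15.999 = 122.12 g/mol.

122.12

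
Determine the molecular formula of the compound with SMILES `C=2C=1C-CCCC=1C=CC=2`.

Heavy atoms from the SMILES: 10 C.
Implicit hydrogens by atom environment:
  4 × C: 2 H each → 8
  4 × C (aromatic): 1 H each → 4
  2 × C (aromatic): no H
  Total hydrogens = 12.
Molecular formula: C10H12

C10H12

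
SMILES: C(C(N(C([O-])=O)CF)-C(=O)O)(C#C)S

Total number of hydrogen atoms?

Hydrogens are implicit in SMILES; fill each atom to its normal valence:
  3 × C: 1 H each → 3
  3 × C: no H
  2 × O: no H
  1 × C: 2 H
  1 × F: no H
  1 × N: no H
  1 × O: 1 H
  1 × O (charge -1): no H
  1 × S: 1 H
  Total hydrogens = 7.

7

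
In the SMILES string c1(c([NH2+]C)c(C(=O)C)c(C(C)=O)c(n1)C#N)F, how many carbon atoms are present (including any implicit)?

11

The symbol for carbon appears 11 times in the SMILES. Lowercase c denotes aromatic carbon and counts toward C.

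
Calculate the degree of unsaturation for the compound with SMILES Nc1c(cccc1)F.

Molecular formula from the SMILES: C6H6FN.
DoU = (2C + 2 + N − H − X)/2 = (2·6 + 2 + 1 − 6 − 1)/2 = 8/2 = 4.
(Structurally: 1 ring(s) + 3 π bond(s) = 4.)

4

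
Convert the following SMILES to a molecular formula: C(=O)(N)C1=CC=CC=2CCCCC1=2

C11H13NO

Heavy atoms from the SMILES: 11 C, 1 N, 1 O.
Implicit hydrogens by atom environment:
  4 × C: 2 H each → 8
  3 × C (aromatic): 1 H each → 3
  3 × C (aromatic): no H
  1 × C: no H
  1 × N: 2 H
  1 × O: no H
  Total hydrogens = 13.
Molecular formula: C11H13NO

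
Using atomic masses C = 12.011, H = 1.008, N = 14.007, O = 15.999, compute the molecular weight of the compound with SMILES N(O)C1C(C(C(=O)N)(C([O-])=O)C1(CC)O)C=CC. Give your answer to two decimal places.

257.27

Molecular formula: C11H17N2O5-.
M = 11×12.011 + 17×1.008 + 2×14.007 + 5×15.999 = 257.27 g/mol.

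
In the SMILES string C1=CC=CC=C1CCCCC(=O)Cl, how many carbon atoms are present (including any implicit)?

11

The symbol for carbon appears 11 times in the SMILES. (Cl is a single chlorine, not C + l.)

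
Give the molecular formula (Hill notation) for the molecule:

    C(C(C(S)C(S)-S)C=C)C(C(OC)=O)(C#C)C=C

Heavy atoms from the SMILES: 13 C, 2 O, 3 S.
Implicit hydrogens by atom environment:
  6 × C: 1 H each → 6
  3 × C: 2 H each → 6
  3 × C: no H
  3 × S: 1 H each → 3
  2 × O: no H
  1 × C: 3 H
  Total hydrogens = 18.
Molecular formula: C13H18O2S3

C13H18O2S3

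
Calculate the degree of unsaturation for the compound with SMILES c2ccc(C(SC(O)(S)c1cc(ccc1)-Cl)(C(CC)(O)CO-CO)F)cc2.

Molecular formula from the SMILES: C19H22ClFO4S2.
DoU = (2C + 2 + N − H − X)/2 = (2·19 + 2 + 0 − 22 − 2)/2 = 16/2 = 8.
(Structurally: 2 ring(s) + 6 π bond(s) = 8.)

8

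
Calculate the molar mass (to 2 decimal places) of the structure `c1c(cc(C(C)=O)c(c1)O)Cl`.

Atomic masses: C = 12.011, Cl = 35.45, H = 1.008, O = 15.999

Molecular formula: C8H7ClO2.
M = 8×12.011 + 1×35.45 + 7×1.008 + 2×15.999 = 170.59 g/mol.

170.59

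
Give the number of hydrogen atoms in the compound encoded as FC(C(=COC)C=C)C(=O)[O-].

8

Hydrogens are implicit in SMILES; fill each atom to its normal valence:
  3 × C: 1 H each → 3
  2 × C: no H
  2 × O: no H
  1 × C: 3 H
  1 × C: 2 H
  1 × F: no H
  1 × O (charge -1): no H
  Total hydrogens = 8.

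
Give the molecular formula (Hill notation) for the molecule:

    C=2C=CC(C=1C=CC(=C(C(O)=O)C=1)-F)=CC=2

C13H9FO2

Heavy atoms from the SMILES: 13 C, 1 F, 2 O.
Implicit hydrogens by atom environment:
  8 × C (aromatic): 1 H each → 8
  4 × C (aromatic): no H
  1 × C: no H
  1 × F: no H
  1 × O: 1 H
  1 × O: no H
  Total hydrogens = 9.
Molecular formula: C13H9FO2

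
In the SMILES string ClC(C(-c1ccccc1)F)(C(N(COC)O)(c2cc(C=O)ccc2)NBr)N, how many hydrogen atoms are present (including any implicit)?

Hydrogens are implicit in SMILES; fill each atom to its normal valence:
  9 × C (aromatic): 1 H each → 9
  3 × C (aromatic): no H
  2 × C: 1 H each → 2
  2 × C: no H
  2 × O: no H
  1 × Br: no H
  1 × C: 3 H
  1 × C: 2 H
  1 × Cl: no H
  1 × F: no H
  1 × N: 2 H
  1 × N: 1 H
  1 × N: no H
  1 × O: 1 H
  Total hydrogens = 20.

20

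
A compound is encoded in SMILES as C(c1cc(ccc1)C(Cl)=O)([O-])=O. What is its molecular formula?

Heavy atoms from the SMILES: 8 C, 1 Cl, 3 O.
Implicit hydrogens by atom environment:
  4 × C (aromatic): 1 H each → 4
  2 × C (aromatic): no H
  2 × C: no H
  2 × O: no H
  1 × Cl: no H
  1 × O (charge -1): no H
  Total hydrogens = 4.
Net charge -1.
Molecular formula: C8H4ClO3-

C8H4ClO3-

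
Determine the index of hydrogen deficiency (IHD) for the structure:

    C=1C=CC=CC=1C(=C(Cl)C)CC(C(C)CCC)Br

Molecular formula from the SMILES: C16H22BrCl.
DoU = (2C + 2 + N − H − X)/2 = (2·16 + 2 + 0 − 22 − 2)/2 = 10/2 = 5.
(Structurally: 1 ring(s) + 4 π bond(s) = 5.)

5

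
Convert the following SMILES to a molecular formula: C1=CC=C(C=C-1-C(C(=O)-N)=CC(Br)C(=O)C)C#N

Heavy atoms from the SMILES: 1 Br, 13 C, 2 N, 2 O.
Implicit hydrogens by atom environment:
  4 × C (aromatic): 1 H each → 4
  4 × C: no H
  2 × C: 1 H each → 2
  2 × C (aromatic): no H
  2 × O: no H
  1 × Br: no H
  1 × C: 3 H
  1 × N: 2 H
  1 × N: no H
  Total hydrogens = 11.
Molecular formula: C13H11BrN2O2

C13H11BrN2O2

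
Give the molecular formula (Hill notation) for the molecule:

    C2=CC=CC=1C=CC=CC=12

C10H8

Heavy atoms from the SMILES: 10 C.
Implicit hydrogens by atom environment:
  8 × C (aromatic): 1 H each → 8
  2 × C (aromatic): no H
  Total hydrogens = 8.
Molecular formula: C10H8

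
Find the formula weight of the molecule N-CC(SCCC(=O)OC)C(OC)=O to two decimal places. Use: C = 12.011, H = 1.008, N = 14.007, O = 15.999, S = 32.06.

221.27

Molecular formula: C8H15NO4S.
M = 8×12.011 + 15×1.008 + 1×14.007 + 4×15.999 + 1×32.06 = 221.27 g/mol.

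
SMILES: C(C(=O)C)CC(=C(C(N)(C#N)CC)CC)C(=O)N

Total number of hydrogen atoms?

21

Hydrogens are implicit in SMILES; fill each atom to its normal valence:
  6 × C: no H
  4 × C: 2 H each → 8
  3 × C: 3 H each → 9
  2 × N: 2 H each → 4
  2 × O: no H
  1 × N: no H
  Total hydrogens = 21.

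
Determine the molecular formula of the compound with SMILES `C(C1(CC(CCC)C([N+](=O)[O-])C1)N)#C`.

Heavy atoms from the SMILES: 10 C, 2 N, 2 O.
Implicit hydrogens by atom environment:
  4 × C: 2 H each → 8
  3 × C: 1 H each → 3
  2 × C: no H
  1 × C: 3 H
  1 × N: 2 H
  1 × N (charge +1): no H
  1 × O: no H
  1 × O (charge -1): no H
  Total hydrogens = 16.
Molecular formula: C10H16N2O2

C10H16N2O2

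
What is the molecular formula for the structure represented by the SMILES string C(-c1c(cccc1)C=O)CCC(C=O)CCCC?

Heavy atoms from the SMILES: 16 C, 2 O.
Implicit hydrogens by atom environment:
  6 × C: 2 H each → 12
  4 × C (aromatic): 1 H each → 4
  3 × C: 1 H each → 3
  2 × C (aromatic): no H
  2 × O: no H
  1 × C: 3 H
  Total hydrogens = 22.
Molecular formula: C16H22O2

C16H22O2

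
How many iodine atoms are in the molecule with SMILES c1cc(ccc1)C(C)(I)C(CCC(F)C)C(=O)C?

The symbol for iodine appears 1 time in the SMILES.

1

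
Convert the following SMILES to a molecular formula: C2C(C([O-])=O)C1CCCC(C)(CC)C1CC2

C14H23O2-

Heavy atoms from the SMILES: 14 C, 2 O.
Implicit hydrogens by atom environment:
  7 × C: 2 H each → 14
  3 × C: 1 H each → 3
  2 × C: 3 H each → 6
  2 × C: no H
  1 × O: no H
  1 × O (charge -1): no H
  Total hydrogens = 23.
Net charge -1.
Molecular formula: C14H23O2-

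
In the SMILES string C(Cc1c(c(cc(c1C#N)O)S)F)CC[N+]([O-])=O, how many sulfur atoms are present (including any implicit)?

The symbol for sulfur appears 1 time in the SMILES.

1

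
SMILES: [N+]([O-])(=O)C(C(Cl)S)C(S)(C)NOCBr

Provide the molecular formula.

Heavy atoms from the SMILES: 1 Br, 5 C, 1 Cl, 2 N, 3 O, 2 S.
Implicit hydrogens by atom environment:
  2 × C: 1 H each → 2
  2 × O: no H
  2 × S: 1 H each → 2
  1 × Br: no H
  1 × C: 3 H
  1 × C: 2 H
  1 × C: no H
  1 × Cl: no H
  1 × N: 1 H
  1 × N (charge +1): no H
  1 × O (charge -1): no H
  Total hydrogens = 10.
Molecular formula: C5H10BrClN2O3S2

C5H10BrClN2O3S2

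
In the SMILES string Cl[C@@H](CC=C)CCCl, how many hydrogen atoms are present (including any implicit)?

Hydrogens are implicit in SMILES; fill each atom to its normal valence:
  4 × C: 2 H each → 8
  2 × C: 1 H each → 2
  2 × Cl: no H
  Total hydrogens = 10.

10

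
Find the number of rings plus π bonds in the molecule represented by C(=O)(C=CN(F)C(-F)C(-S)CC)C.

Molecular formula from the SMILES: C8H13F2NOS.
DoU = (2C + 2 + N − H − X)/2 = (2·8 + 2 + 1 − 13 − 2)/2 = 4/2 = 2.
(Structurally: 0 ring(s) + 2 π bond(s) = 2.)

2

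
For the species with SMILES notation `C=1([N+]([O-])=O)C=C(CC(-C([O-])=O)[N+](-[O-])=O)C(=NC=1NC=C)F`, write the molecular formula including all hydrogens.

Heavy atoms from the SMILES: 10 C, 1 F, 4 N, 6 O.
Implicit hydrogens by atom environment:
  4 × C (aromatic): no H
  3 × O: no H
  3 × O (charge -1): no H
  2 × C: 2 H each → 4
  2 × C: 1 H each → 2
  2 × N (charge +1): no H
  1 × C (aromatic): 1 H
  1 × C: no H
  1 × F: no H
  1 × N: 1 H
  1 × N (aromatic): no H
  Total hydrogens = 8.
Net charge -1.
Molecular formula: C10H8FN4O6-

C10H8FN4O6-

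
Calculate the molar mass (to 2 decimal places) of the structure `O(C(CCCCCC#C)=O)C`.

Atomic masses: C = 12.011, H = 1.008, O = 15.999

154.21

Molecular formula: C9H14O2.
M = 9×12.011 + 14×1.008 + 2×15.999 = 154.21 g/mol.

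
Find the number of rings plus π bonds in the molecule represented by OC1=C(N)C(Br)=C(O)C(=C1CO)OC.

Molecular formula from the SMILES: C8H10BrNO4.
DoU = (2C + 2 + N − H − X)/2 = (2·8 + 2 + 1 − 10 − 1)/2 = 8/2 = 4.
(Structurally: 1 ring(s) + 3 π bond(s) = 4.)

4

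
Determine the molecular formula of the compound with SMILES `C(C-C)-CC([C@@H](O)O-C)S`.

Heavy atoms from the SMILES: 7 C, 2 O, 1 S.
Implicit hydrogens by atom environment:
  3 × C: 2 H each → 6
  2 × C: 3 H each → 6
  2 × C: 1 H each → 2
  1 × O: 1 H
  1 × O: no H
  1 × S: 1 H
  Total hydrogens = 16.
Molecular formula: C7H16O2S

C7H16O2S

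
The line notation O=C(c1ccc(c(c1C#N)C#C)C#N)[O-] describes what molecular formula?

Heavy atoms from the SMILES: 11 C, 2 N, 2 O.
Implicit hydrogens by atom environment:
  4 × C (aromatic): no H
  4 × C: no H
  2 × C (aromatic): 1 H each → 2
  2 × N: no H
  1 × C: 1 H
  1 × O: no H
  1 × O (charge -1): no H
  Total hydrogens = 3.
Net charge -1.
Molecular formula: C11H3N2O2-

C11H3N2O2-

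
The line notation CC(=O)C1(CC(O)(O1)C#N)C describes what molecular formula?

C7H9NO3

Heavy atoms from the SMILES: 7 C, 1 N, 3 O.
Implicit hydrogens by atom environment:
  4 × C: no H
  2 × C: 3 H each → 6
  2 × O: no H
  1 × C: 2 H
  1 × N: no H
  1 × O: 1 H
  Total hydrogens = 9.
Molecular formula: C7H9NO3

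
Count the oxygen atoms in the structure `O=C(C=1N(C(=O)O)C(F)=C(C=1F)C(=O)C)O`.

5

The symbol for oxygen appears 5 times in the SMILES.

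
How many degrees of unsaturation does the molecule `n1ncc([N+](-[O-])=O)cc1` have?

5

Molecular formula from the SMILES: C4H3N3O2.
DoU = (2C + 2 + N − H − X)/2 = (2·4 + 2 + 3 − 3 − 0)/2 = 10/2 = 5.
(Structurally: 1 ring(s) + 4 π bond(s) = 5.)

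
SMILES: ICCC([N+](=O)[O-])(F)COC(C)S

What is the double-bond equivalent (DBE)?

Molecular formula from the SMILES: C6H11FINO3S.
DoU = (2C + 2 + N − H − X)/2 = (2·6 + 2 + 1 − 11 − 2)/2 = 2/2 = 1.
(Structurally: 0 ring(s) + 1 π bond(s) = 1.)

1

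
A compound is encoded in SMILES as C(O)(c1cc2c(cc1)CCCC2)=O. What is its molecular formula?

Heavy atoms from the SMILES: 11 C, 2 O.
Implicit hydrogens by atom environment:
  4 × C: 2 H each → 8
  3 × C (aromatic): 1 H each → 3
  3 × C (aromatic): no H
  1 × C: no H
  1 × O: 1 H
  1 × O: no H
  Total hydrogens = 12.
Molecular formula: C11H12O2

C11H12O2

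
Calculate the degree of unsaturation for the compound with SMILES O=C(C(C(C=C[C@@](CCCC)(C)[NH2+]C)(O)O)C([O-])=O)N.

Molecular formula from the SMILES: C13H24N2O5.
DoU = (2C + 2 + N − H − X)/2 = (2·13 + 2 + 2 − 24 − 0)/2 = 6/2 = 3.
(Structurally: 0 ring(s) + 3 π bond(s) = 3.)

3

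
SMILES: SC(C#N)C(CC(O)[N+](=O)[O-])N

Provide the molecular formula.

Heavy atoms from the SMILES: 5 C, 3 N, 3 O, 1 S.
Implicit hydrogens by atom environment:
  3 × C: 1 H each → 3
  1 × C: 2 H
  1 × C: no H
  1 × N: 2 H
  1 × N: no H
  1 × N (charge +1): no H
  1 × O: 1 H
  1 × O: no H
  1 × O (charge -1): no H
  1 × S: 1 H
  Total hydrogens = 9.
Molecular formula: C5H9N3O3S

C5H9N3O3S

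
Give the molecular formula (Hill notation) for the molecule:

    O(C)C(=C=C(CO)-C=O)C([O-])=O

C7H7O5-

Heavy atoms from the SMILES: 7 C, 5 O.
Implicit hydrogens by atom environment:
  4 × C: no H
  3 × O: no H
  1 × C: 3 H
  1 × C: 2 H
  1 × C: 1 H
  1 × O: 1 H
  1 × O (charge -1): no H
  Total hydrogens = 7.
Net charge -1.
Molecular formula: C7H7O5-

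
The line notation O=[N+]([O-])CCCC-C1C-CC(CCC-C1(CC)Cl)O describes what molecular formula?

C14H26ClNO3

Heavy atoms from the SMILES: 14 C, 1 Cl, 1 N, 3 O.
Implicit hydrogens by atom environment:
  10 × C: 2 H each → 20
  2 × C: 1 H each → 2
  1 × C: 3 H
  1 × C: no H
  1 × Cl: no H
  1 × N (charge +1): no H
  1 × O: 1 H
  1 × O: no H
  1 × O (charge -1): no H
  Total hydrogens = 26.
Molecular formula: C14H26ClNO3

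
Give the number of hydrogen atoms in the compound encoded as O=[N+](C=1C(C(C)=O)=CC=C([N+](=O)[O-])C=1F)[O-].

5

Hydrogens are implicit in SMILES; fill each atom to its normal valence:
  4 × C (aromatic): no H
  3 × O: no H
  2 × C (aromatic): 1 H each → 2
  2 × N (charge +1): no H
  2 × O (charge -1): no H
  1 × C: 3 H
  1 × C: no H
  1 × F: no H
  Total hydrogens = 5.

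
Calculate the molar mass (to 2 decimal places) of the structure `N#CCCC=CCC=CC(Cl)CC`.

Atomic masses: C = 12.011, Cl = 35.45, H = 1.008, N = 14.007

197.71

Molecular formula: C11H16ClN.
M = 11×12.011 + 1×35.45 + 16×1.008 + 1×14.007 = 197.71 g/mol.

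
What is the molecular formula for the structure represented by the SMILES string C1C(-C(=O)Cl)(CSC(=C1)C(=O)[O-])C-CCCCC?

C13H18ClO3S-

Heavy atoms from the SMILES: 13 C, 1 Cl, 3 O, 1 S.
Implicit hydrogens by atom environment:
  7 × C: 2 H each → 14
  4 × C: no H
  2 × O: no H
  1 × C: 3 H
  1 × C: 1 H
  1 × Cl: no H
  1 × O (charge -1): no H
  1 × S: no H
  Total hydrogens = 18.
Net charge -1.
Molecular formula: C13H18ClO3S-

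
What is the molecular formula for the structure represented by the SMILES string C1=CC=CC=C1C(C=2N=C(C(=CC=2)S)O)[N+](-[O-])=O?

C12H10N2O3S

Heavy atoms from the SMILES: 12 C, 2 N, 3 O, 1 S.
Implicit hydrogens by atom environment:
  7 × C (aromatic): 1 H each → 7
  4 × C (aromatic): no H
  1 × C: 1 H
  1 × N (aromatic): no H
  1 × N (charge +1): no H
  1 × O: 1 H
  1 × O: no H
  1 × O (charge -1): no H
  1 × S: 1 H
  Total hydrogens = 10.
Molecular formula: C12H10N2O3S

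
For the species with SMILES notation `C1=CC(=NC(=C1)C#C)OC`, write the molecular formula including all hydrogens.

C8H7NO

Heavy atoms from the SMILES: 8 C, 1 N, 1 O.
Implicit hydrogens by atom environment:
  3 × C (aromatic): 1 H each → 3
  2 × C (aromatic): no H
  1 × C: 3 H
  1 × C: 1 H
  1 × C: no H
  1 × N (aromatic): no H
  1 × O: no H
  Total hydrogens = 7.
Molecular formula: C8H7NO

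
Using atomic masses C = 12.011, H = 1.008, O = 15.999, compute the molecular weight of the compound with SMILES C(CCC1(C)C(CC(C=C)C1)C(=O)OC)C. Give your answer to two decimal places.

Molecular formula: C14H24O2.
M = 14×12.011 + 24×1.008 + 2×15.999 = 224.34 g/mol.

224.34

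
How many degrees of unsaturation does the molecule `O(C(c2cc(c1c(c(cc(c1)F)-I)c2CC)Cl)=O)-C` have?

8

Molecular formula from the SMILES: C14H11ClFIO2.
DoU = (2C + 2 + N − H − X)/2 = (2·14 + 2 + 0 − 11 − 3)/2 = 16/2 = 8.
(Structurally: 2 ring(s) + 6 π bond(s) = 8.)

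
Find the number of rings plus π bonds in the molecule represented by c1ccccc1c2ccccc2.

8

Molecular formula from the SMILES: C12H10.
DoU = (2C + 2 + N − H − X)/2 = (2·12 + 2 + 0 − 10 − 0)/2 = 16/2 = 8.
(Structurally: 2 ring(s) + 6 π bond(s) = 8.)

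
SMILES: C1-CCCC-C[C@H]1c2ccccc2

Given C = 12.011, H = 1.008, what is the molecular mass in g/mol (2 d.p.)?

Molecular formula: C13H18.
M = 13×12.011 + 18×1.008 = 174.29 g/mol.

174.29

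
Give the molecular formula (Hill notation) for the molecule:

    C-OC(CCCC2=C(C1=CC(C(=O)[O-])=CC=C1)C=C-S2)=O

Heavy atoms from the SMILES: 16 C, 4 O, 1 S.
Implicit hydrogens by atom environment:
  6 × C (aromatic): 1 H each → 6
  4 × C (aromatic): no H
  3 × C: 2 H each → 6
  3 × O: no H
  2 × C: no H
  1 × C: 3 H
  1 × O (charge -1): no H
  1 × S (aromatic): no H
  Total hydrogens = 15.
Net charge -1.
Molecular formula: C16H15O4S-

C16H15O4S-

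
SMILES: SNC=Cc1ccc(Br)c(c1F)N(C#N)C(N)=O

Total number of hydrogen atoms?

8

Hydrogens are implicit in SMILES; fill each atom to its normal valence:
  4 × C (aromatic): no H
  2 × C (aromatic): 1 H each → 2
  2 × C: 1 H each → 2
  2 × C: no H
  2 × N: no H
  1 × Br: no H
  1 × F: no H
  1 × N: 2 H
  1 × N: 1 H
  1 × O: no H
  1 × S: 1 H
  Total hydrogens = 8.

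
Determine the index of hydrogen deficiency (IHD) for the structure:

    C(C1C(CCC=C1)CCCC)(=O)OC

Molecular formula from the SMILES: C12H20O2.
DoU = (2C + 2 + N − H − X)/2 = (2·12 + 2 + 0 − 20 − 0)/2 = 6/2 = 3.
(Structurally: 1 ring(s) + 2 π bond(s) = 3.)

3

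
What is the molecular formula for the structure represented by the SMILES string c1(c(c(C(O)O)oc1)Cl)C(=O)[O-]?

Heavy atoms from the SMILES: 6 C, 1 Cl, 5 O.
Implicit hydrogens by atom environment:
  3 × C (aromatic): no H
  2 × O: 1 H each → 2
  1 × C (aromatic): 1 H
  1 × C: 1 H
  1 × C: no H
  1 × Cl: no H
  1 × O (aromatic): no H
  1 × O: no H
  1 × O (charge -1): no H
  Total hydrogens = 4.
Net charge -1.
Molecular formula: C6H4ClO5-

C6H4ClO5-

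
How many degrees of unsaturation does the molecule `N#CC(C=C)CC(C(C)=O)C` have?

4

Molecular formula from the SMILES: C9H13NO.
DoU = (2C + 2 + N − H − X)/2 = (2·9 + 2 + 1 − 13 − 0)/2 = 8/2 = 4.
(Structurally: 0 ring(s) + 4 π bond(s) = 4.)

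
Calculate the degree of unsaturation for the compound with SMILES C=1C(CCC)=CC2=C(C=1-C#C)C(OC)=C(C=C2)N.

9

Molecular formula from the SMILES: C16H17NO.
DoU = (2C + 2 + N − H − X)/2 = (2·16 + 2 + 1 − 17 − 0)/2 = 18/2 = 9.
(Structurally: 2 ring(s) + 7 π bond(s) = 9.)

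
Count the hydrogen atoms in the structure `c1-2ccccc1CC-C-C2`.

12

Hydrogens are implicit in SMILES; fill each atom to its normal valence:
  4 × C: 2 H each → 8
  4 × C (aromatic): 1 H each → 4
  2 × C (aromatic): no H
  Total hydrogens = 12.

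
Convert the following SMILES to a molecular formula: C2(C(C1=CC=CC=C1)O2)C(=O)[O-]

Heavy atoms from the SMILES: 9 C, 3 O.
Implicit hydrogens by atom environment:
  5 × C (aromatic): 1 H each → 5
  2 × C: 1 H each → 2
  2 × O: no H
  1 × C: no H
  1 × C (aromatic): no H
  1 × O (charge -1): no H
  Total hydrogens = 7.
Net charge -1.
Molecular formula: C9H7O3-

C9H7O3-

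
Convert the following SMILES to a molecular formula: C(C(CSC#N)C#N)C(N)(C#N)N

C7H9N5S

Heavy atoms from the SMILES: 7 C, 5 N, 1 S.
Implicit hydrogens by atom environment:
  4 × C: no H
  3 × N: no H
  2 × C: 2 H each → 4
  2 × N: 2 H each → 4
  1 × C: 1 H
  1 × S: no H
  Total hydrogens = 9.
Molecular formula: C7H9N5S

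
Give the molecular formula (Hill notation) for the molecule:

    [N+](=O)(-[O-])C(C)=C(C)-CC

Heavy atoms from the SMILES: 6 C, 1 N, 2 O.
Implicit hydrogens by atom environment:
  3 × C: 3 H each → 9
  2 × C: no H
  1 × C: 2 H
  1 × N (charge +1): no H
  1 × O: no H
  1 × O (charge -1): no H
  Total hydrogens = 11.
Molecular formula: C6H11NO2

C6H11NO2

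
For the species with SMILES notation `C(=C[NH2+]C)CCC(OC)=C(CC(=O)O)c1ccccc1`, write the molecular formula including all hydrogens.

Heavy atoms from the SMILES: 16 C, 1 N, 3 O.
Implicit hydrogens by atom environment:
  5 × C (aromatic): 1 H each → 5
  3 × C: 2 H each → 6
  3 × C: no H
  2 × C: 3 H each → 6
  2 × C: 1 H each → 2
  2 × O: no H
  1 × C (aromatic): no H
  1 × N (charge +1): 2 H
  1 × O: 1 H
  Total hydrogens = 22.
Net charge +1.
Molecular formula: C16H22NO3+

C16H22NO3+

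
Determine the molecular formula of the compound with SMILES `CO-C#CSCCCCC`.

Heavy atoms from the SMILES: 8 C, 1 O, 1 S.
Implicit hydrogens by atom environment:
  4 × C: 2 H each → 8
  2 × C: 3 H each → 6
  2 × C: no H
  1 × O: no H
  1 × S: no H
  Total hydrogens = 14.
Molecular formula: C8H14OS

C8H14OS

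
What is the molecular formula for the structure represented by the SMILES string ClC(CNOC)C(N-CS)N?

Heavy atoms from the SMILES: 5 C, 1 Cl, 3 N, 1 O, 1 S.
Implicit hydrogens by atom environment:
  2 × C: 2 H each → 4
  2 × C: 1 H each → 2
  2 × N: 1 H each → 2
  1 × C: 3 H
  1 × Cl: no H
  1 × N: 2 H
  1 × O: no H
  1 × S: 1 H
  Total hydrogens = 14.
Molecular formula: C5H14ClN3OS

C5H14ClN3OS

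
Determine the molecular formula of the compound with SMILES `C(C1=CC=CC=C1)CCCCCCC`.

C14H22

Heavy atoms from the SMILES: 14 C.
Implicit hydrogens by atom environment:
  7 × C: 2 H each → 14
  5 × C (aromatic): 1 H each → 5
  1 × C: 3 H
  1 × C (aromatic): no H
  Total hydrogens = 22.
Molecular formula: C14H22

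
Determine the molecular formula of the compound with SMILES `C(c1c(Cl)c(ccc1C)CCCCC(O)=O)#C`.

Heavy atoms from the SMILES: 14 C, 1 Cl, 2 O.
Implicit hydrogens by atom environment:
  4 × C: 2 H each → 8
  4 × C (aromatic): no H
  2 × C (aromatic): 1 H each → 2
  2 × C: no H
  1 × C: 3 H
  1 × C: 1 H
  1 × Cl: no H
  1 × O: 1 H
  1 × O: no H
  Total hydrogens = 15.
Molecular formula: C14H15ClO2

C14H15ClO2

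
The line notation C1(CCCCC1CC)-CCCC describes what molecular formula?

C12H24

Heavy atoms from the SMILES: 12 C.
Implicit hydrogens by atom environment:
  8 × C: 2 H each → 16
  2 × C: 3 H each → 6
  2 × C: 1 H each → 2
  Total hydrogens = 24.
Molecular formula: C12H24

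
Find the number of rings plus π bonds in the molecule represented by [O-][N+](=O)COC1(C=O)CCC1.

Molecular formula from the SMILES: C6H9NO4.
DoU = (2C + 2 + N − H − X)/2 = (2·6 + 2 + 1 − 9 − 0)/2 = 6/2 = 3.
(Structurally: 1 ring(s) + 2 π bond(s) = 3.)

3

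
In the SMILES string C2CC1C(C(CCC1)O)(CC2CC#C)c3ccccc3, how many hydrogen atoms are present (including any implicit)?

Hydrogens are implicit in SMILES; fill each atom to its normal valence:
  7 × C: 2 H each → 14
  5 × C (aromatic): 1 H each → 5
  4 × C: 1 H each → 4
  2 × C: no H
  1 × C (aromatic): no H
  1 × O: 1 H
  Total hydrogens = 24.

24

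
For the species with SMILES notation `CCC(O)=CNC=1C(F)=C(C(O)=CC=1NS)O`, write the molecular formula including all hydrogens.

C10H13FN2O3S

Heavy atoms from the SMILES: 10 C, 1 F, 2 N, 3 O, 1 S.
Implicit hydrogens by atom environment:
  5 × C (aromatic): no H
  3 × O: 1 H each → 3
  2 × N: 1 H each → 2
  1 × C: 3 H
  1 × C: 2 H
  1 × C (aromatic): 1 H
  1 × C: 1 H
  1 × C: no H
  1 × F: no H
  1 × S: 1 H
  Total hydrogens = 13.
Molecular formula: C10H13FN2O3S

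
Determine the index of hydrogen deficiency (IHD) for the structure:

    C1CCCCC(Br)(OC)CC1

Molecular formula from the SMILES: C9H17BrO.
DoU = (2C + 2 + N − H − X)/2 = (2·9 + 2 + 0 − 17 − 1)/2 = 2/2 = 1.
(Structurally: 1 ring(s) + 0 π bond(s) = 1.)

1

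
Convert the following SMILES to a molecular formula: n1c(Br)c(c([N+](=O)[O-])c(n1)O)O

C4H2BrN3O4

Heavy atoms from the SMILES: 1 Br, 4 C, 3 N, 4 O.
Implicit hydrogens by atom environment:
  4 × C (aromatic): no H
  2 × N (aromatic): no H
  2 × O: 1 H each → 2
  1 × Br: no H
  1 × N (charge +1): no H
  1 × O: no H
  1 × O (charge -1): no H
  Total hydrogens = 2.
Molecular formula: C4H2BrN3O4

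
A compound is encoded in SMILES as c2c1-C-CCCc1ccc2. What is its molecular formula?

Heavy atoms from the SMILES: 10 C.
Implicit hydrogens by atom environment:
  4 × C: 2 H each → 8
  4 × C (aromatic): 1 H each → 4
  2 × C (aromatic): no H
  Total hydrogens = 12.
Molecular formula: C10H12

C10H12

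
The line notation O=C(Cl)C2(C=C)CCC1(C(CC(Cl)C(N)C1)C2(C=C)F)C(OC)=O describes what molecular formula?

C17H22Cl2FNO3

Heavy atoms from the SMILES: 17 C, 2 Cl, 1 F, 1 N, 3 O.
Implicit hydrogens by atom environment:
  6 × C: 2 H each → 12
  5 × C: 1 H each → 5
  5 × C: no H
  3 × O: no H
  2 × Cl: no H
  1 × C: 3 H
  1 × F: no H
  1 × N: 2 H
  Total hydrogens = 22.
Molecular formula: C17H22Cl2FNO3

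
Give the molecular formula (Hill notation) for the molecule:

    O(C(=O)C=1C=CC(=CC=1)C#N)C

Heavy atoms from the SMILES: 9 C, 1 N, 2 O.
Implicit hydrogens by atom environment:
  4 × C (aromatic): 1 H each → 4
  2 × C (aromatic): no H
  2 × C: no H
  2 × O: no H
  1 × C: 3 H
  1 × N: no H
  Total hydrogens = 7.
Molecular formula: C9H7NO2

C9H7NO2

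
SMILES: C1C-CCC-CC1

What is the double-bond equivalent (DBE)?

Molecular formula from the SMILES: C7H14.
DoU = (2C + 2 + N − H − X)/2 = (2·7 + 2 + 0 − 14 − 0)/2 = 2/2 = 1.
(Structurally: 1 ring(s) + 0 π bond(s) = 1.)

1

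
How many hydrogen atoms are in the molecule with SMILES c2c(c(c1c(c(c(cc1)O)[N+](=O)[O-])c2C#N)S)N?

Hydrogens are implicit in SMILES; fill each atom to its normal valence:
  7 × C (aromatic): no H
  3 × C (aromatic): 1 H each → 3
  1 × C: no H
  1 × N: 2 H
  1 × N: no H
  1 × N (charge +1): no H
  1 × O: 1 H
  1 × O: no H
  1 × O (charge -1): no H
  1 × S: 1 H
  Total hydrogens = 7.

7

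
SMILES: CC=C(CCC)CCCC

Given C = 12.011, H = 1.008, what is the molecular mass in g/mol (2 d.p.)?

Molecular formula: C10H20.
M = 10×12.011 + 20×1.008 = 140.27 g/mol.

140.27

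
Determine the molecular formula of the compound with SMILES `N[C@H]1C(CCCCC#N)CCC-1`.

Heavy atoms from the SMILES: 10 C, 2 N.
Implicit hydrogens by atom environment:
  7 × C: 2 H each → 14
  2 × C: 1 H each → 2
  1 × C: no H
  1 × N: 2 H
  1 × N: no H
  Total hydrogens = 18.
Molecular formula: C10H18N2

C10H18N2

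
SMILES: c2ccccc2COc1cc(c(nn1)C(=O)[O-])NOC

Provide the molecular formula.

Heavy atoms from the SMILES: 13 C, 3 N, 4 O.
Implicit hydrogens by atom environment:
  6 × C (aromatic): 1 H each → 6
  4 × C (aromatic): no H
  3 × O: no H
  2 × N (aromatic): no H
  1 × C: 3 H
  1 × C: 2 H
  1 × C: no H
  1 × N: 1 H
  1 × O (charge -1): no H
  Total hydrogens = 12.
Net charge -1.
Molecular formula: C13H12N3O4-

C13H12N3O4-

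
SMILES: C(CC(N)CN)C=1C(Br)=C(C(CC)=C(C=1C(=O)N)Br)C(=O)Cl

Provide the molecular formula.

C14H18Br2ClN3O2

Heavy atoms from the SMILES: 2 Br, 14 C, 1 Cl, 3 N, 2 O.
Implicit hydrogens by atom environment:
  6 × C (aromatic): no H
  4 × C: 2 H each → 8
  3 × N: 2 H each → 6
  2 × Br: no H
  2 × C: no H
  2 × O: no H
  1 × C: 3 H
  1 × C: 1 H
  1 × Cl: no H
  Total hydrogens = 18.
Molecular formula: C14H18Br2ClN3O2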